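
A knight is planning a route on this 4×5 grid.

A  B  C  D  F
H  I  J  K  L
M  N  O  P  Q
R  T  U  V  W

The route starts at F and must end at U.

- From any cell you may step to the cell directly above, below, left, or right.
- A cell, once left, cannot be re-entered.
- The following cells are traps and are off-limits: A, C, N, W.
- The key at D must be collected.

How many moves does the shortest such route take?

Any route passes through D somewhere between F and U. Summing Manhattan distances along the two legs (F → D → U) gives a lower bound of 1 + 4 = 5 moves.
A route of 5 moves achieves this: F → D → K → P → V → U.
Since 5 matches the lower bound, it is optimal.

5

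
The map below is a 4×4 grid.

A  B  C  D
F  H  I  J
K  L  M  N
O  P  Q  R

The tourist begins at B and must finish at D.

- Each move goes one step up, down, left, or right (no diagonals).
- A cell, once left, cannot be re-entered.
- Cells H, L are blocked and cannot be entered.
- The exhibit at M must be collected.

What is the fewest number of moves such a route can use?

6

Any route passes through M somewhere between B and D. Summing Manhattan distances along the two legs (B → M → D) gives a lower bound of 3 + 3 = 6 moves.
A route of 6 moves achieves this: B → C → I → M → N → J → D.
Since 6 matches the lower bound, it is optimal.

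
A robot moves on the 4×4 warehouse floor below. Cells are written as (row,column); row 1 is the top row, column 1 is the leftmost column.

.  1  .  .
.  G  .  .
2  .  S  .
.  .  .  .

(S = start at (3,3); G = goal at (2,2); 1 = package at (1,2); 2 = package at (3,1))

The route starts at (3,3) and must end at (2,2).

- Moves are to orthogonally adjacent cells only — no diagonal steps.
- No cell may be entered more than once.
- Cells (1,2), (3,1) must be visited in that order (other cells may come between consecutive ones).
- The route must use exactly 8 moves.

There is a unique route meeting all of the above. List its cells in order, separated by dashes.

The waypoints must appear in the order (1,2), (3,1), with no cell reused.
Route from (3,3): up 2 to (1,3), left 2 to (1,1), down 2 to (3,1), right 1 to (3,2), up 1 to (2,2) — 8 moves in all.
Check: order respected (1 at step 3, 2 at step 6); 8 moves as required.

(3,3) - (2,3) - (1,3) - (1,2) - (1,1) - (2,1) - (3,1) - (3,2) - (2,2)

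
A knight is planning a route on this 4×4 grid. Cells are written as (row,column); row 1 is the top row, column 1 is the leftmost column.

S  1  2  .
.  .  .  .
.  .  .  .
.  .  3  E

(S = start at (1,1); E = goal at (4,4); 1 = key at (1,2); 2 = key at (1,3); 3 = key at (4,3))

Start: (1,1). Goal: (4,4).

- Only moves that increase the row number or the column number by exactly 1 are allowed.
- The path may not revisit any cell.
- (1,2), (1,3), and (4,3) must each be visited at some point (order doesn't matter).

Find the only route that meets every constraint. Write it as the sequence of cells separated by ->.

(1,1) -> (1,2) -> (1,3) -> (2,3) -> (3,3) -> (4,3) -> (4,4)

Moves only go right or down, so the column and row indices never decrease.
Route from (1,1): right 2 to (1,3), down 3 to (4,3), right 1 to (4,4) — 6 moves in all.
Check: all required cells visited.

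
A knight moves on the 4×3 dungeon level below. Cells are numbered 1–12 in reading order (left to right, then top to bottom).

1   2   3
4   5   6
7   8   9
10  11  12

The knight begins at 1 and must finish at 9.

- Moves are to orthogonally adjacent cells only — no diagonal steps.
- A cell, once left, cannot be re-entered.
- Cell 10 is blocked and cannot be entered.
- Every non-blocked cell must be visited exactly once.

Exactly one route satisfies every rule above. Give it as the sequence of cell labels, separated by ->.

1 -> 2 -> 3 -> 6 -> 5 -> 4 -> 7 -> 8 -> 11 -> 12 -> 9

Need to visit all 11 open cells exactly once, starting at 1 and ending at 9.
Route from 1: 2× right (reaching 3), down to 6, 2× left (reaching 4), down to 7, right to 8, down to 11, right to 12, up to 9 — 10 moves in all.
Check: all 11 open cells covered.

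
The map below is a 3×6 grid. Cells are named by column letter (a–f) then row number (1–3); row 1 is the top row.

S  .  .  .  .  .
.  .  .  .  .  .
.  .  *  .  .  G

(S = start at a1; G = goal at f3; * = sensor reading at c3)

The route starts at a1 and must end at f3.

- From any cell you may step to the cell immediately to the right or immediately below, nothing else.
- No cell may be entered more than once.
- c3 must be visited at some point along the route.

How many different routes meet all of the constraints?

6

A right/down-only route from a1 to f3 makes exactly 2 down-moves and 5 right-moves in some order.
With no other constraints that would be C(7,2) = 21 routes.
Split at c3 and multiply the segment counts: a1→c3: 6; c3→f3: 1; product = 6.
That gives 6 routes.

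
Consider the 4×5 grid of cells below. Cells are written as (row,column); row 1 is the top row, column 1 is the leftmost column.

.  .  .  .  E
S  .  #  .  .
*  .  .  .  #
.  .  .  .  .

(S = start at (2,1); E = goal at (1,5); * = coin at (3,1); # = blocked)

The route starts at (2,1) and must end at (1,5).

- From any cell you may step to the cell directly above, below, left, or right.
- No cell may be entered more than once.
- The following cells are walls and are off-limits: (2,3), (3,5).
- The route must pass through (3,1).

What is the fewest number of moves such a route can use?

7

Any route passes through (3,1) somewhere between (2,1) and (1,5). Summing Manhattan distances along the two legs ((2,1) → (3,1) → (1,5)) gives a lower bound of 1 + 6 = 7 moves.
A route of 7 moves achieves this: (2,1) → (3,1) → (3,2) → (2,2) → (1,2) → (1,3) → (1,4) → (1,5).
Since 7 matches the lower bound, it is optimal.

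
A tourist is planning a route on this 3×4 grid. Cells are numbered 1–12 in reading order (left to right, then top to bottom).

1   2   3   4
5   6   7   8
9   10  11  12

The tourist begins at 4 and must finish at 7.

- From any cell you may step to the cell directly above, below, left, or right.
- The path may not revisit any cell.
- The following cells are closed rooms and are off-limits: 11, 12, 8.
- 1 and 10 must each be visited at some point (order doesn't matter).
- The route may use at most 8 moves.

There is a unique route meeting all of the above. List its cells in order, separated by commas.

The budget equals the shortest possible length, so every move has to be on a shortest route through the required cells.
Route from 4: 3× left (reaching 1), 2× down (reaching 9), right to 10, up to 6, right to 7 — 8 moves in all.
Check: all required cells visited; 8 ≤ 8 moves.

4, 3, 2, 1, 5, 9, 10, 6, 7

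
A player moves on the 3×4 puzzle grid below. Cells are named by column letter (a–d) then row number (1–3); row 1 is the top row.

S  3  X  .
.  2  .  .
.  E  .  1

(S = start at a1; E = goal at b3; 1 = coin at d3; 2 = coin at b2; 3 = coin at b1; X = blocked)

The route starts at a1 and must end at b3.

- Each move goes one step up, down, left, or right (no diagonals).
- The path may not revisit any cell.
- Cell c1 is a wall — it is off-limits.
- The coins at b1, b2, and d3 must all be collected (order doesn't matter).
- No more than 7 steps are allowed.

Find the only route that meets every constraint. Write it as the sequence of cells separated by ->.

Any route must reach b1, b2, and d3 and still end at b3 within 7 moves, so the order of the required stops is forced.
Route from a1: right to b1, down to b2, 2× right (reaching d2), down to d3, 2× left (reaching b3) — 7 moves in all.
Check: all required cells visited; 7 ≤ 7 moves.

a1 -> b1 -> b2 -> c2 -> d2 -> d3 -> c3 -> b3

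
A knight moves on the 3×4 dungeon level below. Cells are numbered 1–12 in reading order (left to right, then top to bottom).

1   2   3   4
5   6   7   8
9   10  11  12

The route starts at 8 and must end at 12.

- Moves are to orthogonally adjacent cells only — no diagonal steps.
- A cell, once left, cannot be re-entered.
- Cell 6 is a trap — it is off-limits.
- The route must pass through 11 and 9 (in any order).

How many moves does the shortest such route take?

9

Any route passes through 11 and 9 in some order between 8 and 12. Summing Manhattan distances along each leg and taking the cheapest ordering (8 → 11 → 9 → 12) gives a lower bound of 2 + 2 + 3 = 7 moves.
The shortest route satisfying every rule uses 9 moves: 8 → 4 → 3 → 2 → 1 → 5 → 9 → 10 → 11 → 12.
The no-revisit rule (legs can't share cells) pushes the minimum above the 7-move bound; an exhaustive check rules out every length from 7 to 8, leaving 9 as the minimum.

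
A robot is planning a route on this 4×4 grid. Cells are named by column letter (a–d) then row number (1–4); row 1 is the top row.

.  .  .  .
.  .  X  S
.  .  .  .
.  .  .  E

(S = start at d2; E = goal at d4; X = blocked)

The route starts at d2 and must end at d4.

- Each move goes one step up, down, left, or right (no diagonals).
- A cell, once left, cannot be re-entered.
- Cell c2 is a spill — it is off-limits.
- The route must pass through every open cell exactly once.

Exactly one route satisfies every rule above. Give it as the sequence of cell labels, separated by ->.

Need to visit all 15 open cells exactly once, starting at d2 and ending at d4.
Cell d1 has only two open neighbours (d2 and c1), so the path must pass straight through it: one of those is the cell it's entered from and the other is where it exits.
Route from d2: up 1 to d1, left 3 to a1, down 1 to a2, right 1 to b2, down 1 to b3, left 1 to a3, down 1 to a4, right 2 to c4, up 1 to c3, right 1 to d3, down 1 to d4 — 14 moves in all.
Check: all 15 open cells covered.

d2 -> d1 -> c1 -> b1 -> a1 -> a2 -> b2 -> b3 -> a3 -> a4 -> b4 -> c4 -> c3 -> d3 -> d4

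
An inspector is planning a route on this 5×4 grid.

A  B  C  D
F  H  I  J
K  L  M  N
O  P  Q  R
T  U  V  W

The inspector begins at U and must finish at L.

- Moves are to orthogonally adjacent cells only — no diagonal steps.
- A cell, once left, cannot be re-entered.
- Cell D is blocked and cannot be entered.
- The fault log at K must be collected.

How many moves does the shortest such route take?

4

Any route passes through K somewhere between U and L. Summing Manhattan distances along the two legs (U → K → L) gives a lower bound of 3 + 1 = 4 moves.
A route of 4 moves achieves this: U → P → O → K → L.
Since 4 matches the lower bound, it is optimal.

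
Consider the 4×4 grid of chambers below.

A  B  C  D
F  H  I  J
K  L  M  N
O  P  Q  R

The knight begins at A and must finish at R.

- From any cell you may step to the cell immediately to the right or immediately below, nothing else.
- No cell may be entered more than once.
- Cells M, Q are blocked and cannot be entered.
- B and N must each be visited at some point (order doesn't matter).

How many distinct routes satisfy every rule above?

A right/down-only route from A to R makes exactly 3 down-moves and 3 right-moves in some order.
With no other constraints that would be C(6,3) = 20 routes.
A monotone route can only reach the required cells in the order B, N, so split there and multiply the segment counts (each segment already excludes blocked cells): A→B: 1; B→N: 3; N→R: 1; product = 3.
That gives 3 routes.

3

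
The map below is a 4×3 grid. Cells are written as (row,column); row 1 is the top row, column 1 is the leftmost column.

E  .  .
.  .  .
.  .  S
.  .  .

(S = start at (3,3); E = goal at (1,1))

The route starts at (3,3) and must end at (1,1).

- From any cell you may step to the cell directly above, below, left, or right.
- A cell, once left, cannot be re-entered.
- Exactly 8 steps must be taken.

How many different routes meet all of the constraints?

9

Need simple routes of exactly 8 moves from (3,3) to (1,1) (Manhattan distance 4, so 2 moves are spent on a detour and 2 undoing it).
Branch systematically from the start, pruning whenever the remaining move budget drops below the Manhattan distance to (1,1) or differs from it in parity. Grouping the completions by first move — via (2,3): 2; via (4,3): 5; via (3,2): 2 — and summing: 2 + 5 + 2 = 9.
That gives 9 routes.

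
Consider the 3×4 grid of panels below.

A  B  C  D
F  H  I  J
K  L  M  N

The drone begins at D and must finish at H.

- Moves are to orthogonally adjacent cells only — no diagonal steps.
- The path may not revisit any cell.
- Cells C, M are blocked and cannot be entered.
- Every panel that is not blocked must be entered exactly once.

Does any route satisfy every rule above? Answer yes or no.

no

Cell N has only one open neighbour but is neither the start nor the goal, so a Hamiltonian route would have to both enter and leave it through the same neighbour — impossible without revisiting.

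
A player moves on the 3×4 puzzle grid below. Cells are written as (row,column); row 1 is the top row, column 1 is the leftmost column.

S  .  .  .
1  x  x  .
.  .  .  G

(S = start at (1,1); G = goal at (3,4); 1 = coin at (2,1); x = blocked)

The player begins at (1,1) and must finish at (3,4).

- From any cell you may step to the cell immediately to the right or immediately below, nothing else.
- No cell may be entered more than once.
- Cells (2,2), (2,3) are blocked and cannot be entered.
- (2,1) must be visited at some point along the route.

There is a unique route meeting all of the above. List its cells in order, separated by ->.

Moves only go right or down, so the column and row indices never decrease.
Route from (1,1): 2× down (reaching (3,1)), 3× right (reaching (3,4)) — 5 moves in all.
Check: all required cells visited.

(1,1) -> (2,1) -> (3,1) -> (3,2) -> (3,3) -> (3,4)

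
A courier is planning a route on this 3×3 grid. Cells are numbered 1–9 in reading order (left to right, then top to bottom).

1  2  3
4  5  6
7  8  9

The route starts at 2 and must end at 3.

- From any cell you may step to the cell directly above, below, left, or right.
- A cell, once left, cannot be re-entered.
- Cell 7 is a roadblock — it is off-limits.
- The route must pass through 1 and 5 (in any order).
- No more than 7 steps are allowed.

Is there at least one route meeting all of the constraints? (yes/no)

One route that works: 2 → 1 → 4 → 5 → 6 → 3.

yes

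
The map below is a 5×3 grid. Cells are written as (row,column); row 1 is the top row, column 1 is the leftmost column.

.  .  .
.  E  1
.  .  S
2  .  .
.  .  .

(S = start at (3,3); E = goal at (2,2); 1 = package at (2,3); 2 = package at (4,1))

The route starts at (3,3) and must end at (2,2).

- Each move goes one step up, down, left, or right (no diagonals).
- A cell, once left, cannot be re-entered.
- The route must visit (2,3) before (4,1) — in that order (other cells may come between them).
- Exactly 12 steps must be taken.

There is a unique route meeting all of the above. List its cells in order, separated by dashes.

(3,3) - (2,3) - (1,3) - (1,2) - (1,1) - (2,1) - (3,1) - (4,1) - (5,1) - (5,2) - (4,2) - (3,2) - (2,2)

The waypoints must appear in the order (2,3), (4,1), with no cell reused.
Route from (3,3): 2× up (reaching (1,3)), 2× left (reaching (1,1)), 4× down (reaching (5,1)), right to (5,2), 3× up (reaching (2,2)) — 12 moves in all.
Check: order respected (1 at step 1, 2 at step 7); 12 moves as required.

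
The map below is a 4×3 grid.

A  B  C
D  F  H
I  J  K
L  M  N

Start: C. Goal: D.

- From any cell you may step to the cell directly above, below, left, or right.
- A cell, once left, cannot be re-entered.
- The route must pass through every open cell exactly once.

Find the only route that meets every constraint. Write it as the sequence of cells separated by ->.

C -> H -> K -> N -> M -> L -> I -> J -> F -> B -> A -> D

Need to visit all 12 open cells exactly once, starting at C and ending at D.
Route from C: down 3 to N, left 2 to L, up 1 to I, right 1 to J, up 2 to B, left 1 to A, down 1 to D — 11 moves in all.
Check: all 12 open cells covered.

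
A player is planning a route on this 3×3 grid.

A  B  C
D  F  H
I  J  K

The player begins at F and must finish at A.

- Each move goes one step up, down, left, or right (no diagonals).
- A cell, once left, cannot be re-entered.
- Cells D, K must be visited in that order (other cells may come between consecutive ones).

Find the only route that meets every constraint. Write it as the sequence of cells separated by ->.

F -> D -> I -> J -> K -> H -> C -> B -> A

The waypoints must appear in the order D, K, with no cell reused.
Route from F: left 1 to D, down 1 to I, right 2 to K, up 2 to C, left 2 to A — 8 moves in all.
Check: order respected (D at step 1, K at step 4).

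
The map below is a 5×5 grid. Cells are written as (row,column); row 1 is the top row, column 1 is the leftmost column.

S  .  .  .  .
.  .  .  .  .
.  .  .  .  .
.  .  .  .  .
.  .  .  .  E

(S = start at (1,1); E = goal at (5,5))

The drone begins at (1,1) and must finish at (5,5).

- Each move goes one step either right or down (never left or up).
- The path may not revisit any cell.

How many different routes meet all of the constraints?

A right/down-only route from (1,1) to (5,5) makes exactly 4 down-moves and 4 right-moves in some order.
With no other constraints that would be C(8,4) = 70 routes.
That gives 70 routes.

70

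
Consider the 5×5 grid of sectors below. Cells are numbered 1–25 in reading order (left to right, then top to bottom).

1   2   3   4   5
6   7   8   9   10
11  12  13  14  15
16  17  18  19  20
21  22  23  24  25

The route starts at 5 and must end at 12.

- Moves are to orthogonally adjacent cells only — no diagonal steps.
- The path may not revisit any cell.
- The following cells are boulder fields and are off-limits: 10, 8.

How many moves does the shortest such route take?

5

The Manhattan distance from 5 to 12 is |1−3| + |5−2| = 5, so at least 5 moves are needed.
A route of 5 moves achieves this: 5 → 4 → 9 → 14 → 13 → 12.
Since 5 matches the lower bound, it is optimal.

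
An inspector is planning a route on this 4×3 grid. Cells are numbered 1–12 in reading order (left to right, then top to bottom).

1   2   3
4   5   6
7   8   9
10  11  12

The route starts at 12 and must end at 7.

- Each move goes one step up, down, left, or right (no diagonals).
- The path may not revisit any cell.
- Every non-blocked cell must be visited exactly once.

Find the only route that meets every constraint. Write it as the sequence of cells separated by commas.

12, 9, 6, 3, 2, 1, 4, 5, 8, 11, 10, 7

Need to visit all 12 open cells exactly once, starting at 12 and ending at 7.
Cell 3 has only two open neighbours (6 and 2), so the path must pass straight through it: one of those is the cell it's entered from and the other is where it exits.
Route from 12: up 3 to 3, left 2 to 1, down 1 to 4, right 1 to 5, down 2 to 11, left 1 to 10, up 1 to 7 — 11 moves in all.
Check: all 12 open cells covered.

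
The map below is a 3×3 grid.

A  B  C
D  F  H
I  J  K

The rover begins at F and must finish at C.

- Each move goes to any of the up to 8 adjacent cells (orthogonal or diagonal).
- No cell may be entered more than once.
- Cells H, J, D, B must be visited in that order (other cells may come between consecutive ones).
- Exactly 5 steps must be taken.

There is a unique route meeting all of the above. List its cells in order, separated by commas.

F, H, J, D, B, C

The waypoints must appear in the order H, J, D, B, with no cell reused.
Route from F: right 1 to H, down-left 1 to J, up-left 1 to D, up-right 1 to B, right 1 to C — 5 moves in all.
Check: order respected (H at step 1, J at step 2, D at step 3, B at step 4); 5 moves as required.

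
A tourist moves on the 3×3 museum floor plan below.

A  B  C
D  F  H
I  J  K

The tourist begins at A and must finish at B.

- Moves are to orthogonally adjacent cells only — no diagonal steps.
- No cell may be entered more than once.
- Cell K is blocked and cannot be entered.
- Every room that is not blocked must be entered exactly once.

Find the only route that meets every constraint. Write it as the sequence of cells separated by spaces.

Need to visit all 8 open cells exactly once, starting at A and ending at B.
Cell I has only two open neighbours (D and J), so the path must pass straight through it: one of those is the cell it's entered from and the other is where it exits.
Route from A: 2× down (reaching I), right to J, up to F, right to H, up to C, left to B — 7 moves in all.
Check: all 8 open cells covered.

A D I J F H C B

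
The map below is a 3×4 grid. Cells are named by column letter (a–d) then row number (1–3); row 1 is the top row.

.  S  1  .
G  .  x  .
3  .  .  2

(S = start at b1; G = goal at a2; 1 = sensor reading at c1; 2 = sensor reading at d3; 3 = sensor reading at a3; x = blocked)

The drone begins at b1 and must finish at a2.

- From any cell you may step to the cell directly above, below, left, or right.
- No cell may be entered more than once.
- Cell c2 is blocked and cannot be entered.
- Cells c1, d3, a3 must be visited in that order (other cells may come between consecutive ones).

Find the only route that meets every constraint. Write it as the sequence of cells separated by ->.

b1 -> c1 -> d1 -> d2 -> d3 -> c3 -> b3 -> a3 -> a2

The waypoints must appear in the order c1, d3, a3, with no cell reused.
Route from b1: 2× right (reaching d1), 2× down (reaching d3), 3× left (reaching a3), up to a2 — 8 moves in all.
Check: order respected (1 at step 1, 2 at step 4, 3 at step 7).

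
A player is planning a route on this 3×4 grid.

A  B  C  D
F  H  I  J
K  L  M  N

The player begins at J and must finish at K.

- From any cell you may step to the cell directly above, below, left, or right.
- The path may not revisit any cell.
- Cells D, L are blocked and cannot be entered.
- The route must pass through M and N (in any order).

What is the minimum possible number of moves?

Any route passes through M and N in some order between J and K. Summing Manhattan distances along each leg and taking the cheapest ordering (J → N → M → K) gives a lower bound of 1 + 1 + 2 = 4 moves.
That bound ignores the blocked cells. Measuring each leg by the fewest moves that actually steer around them (J→N: 1; N→M: 1; M→K: 4) raises the lower bound to 6.
A route of 6 moves exists: J → N → M → I → H → F → K.
Since 6 matches that lower bound, it is optimal.

6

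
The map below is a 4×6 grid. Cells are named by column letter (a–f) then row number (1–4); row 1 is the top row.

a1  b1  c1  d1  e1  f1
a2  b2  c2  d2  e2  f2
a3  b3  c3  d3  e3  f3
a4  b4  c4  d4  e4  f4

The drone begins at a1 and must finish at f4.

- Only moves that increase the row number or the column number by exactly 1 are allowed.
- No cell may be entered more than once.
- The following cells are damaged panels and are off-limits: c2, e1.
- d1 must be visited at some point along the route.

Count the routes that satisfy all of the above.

A right/down-only route from a1 to f4 makes exactly 3 down-moves and 5 right-moves in some order.
With no other constraints that would be C(8,3) = 56 routes.
Split at d1 and multiply the segment counts (each segment already excludes blocked cells): a1→d1: 1; d1→f4: 6; product = 6.
That gives 6 routes.

6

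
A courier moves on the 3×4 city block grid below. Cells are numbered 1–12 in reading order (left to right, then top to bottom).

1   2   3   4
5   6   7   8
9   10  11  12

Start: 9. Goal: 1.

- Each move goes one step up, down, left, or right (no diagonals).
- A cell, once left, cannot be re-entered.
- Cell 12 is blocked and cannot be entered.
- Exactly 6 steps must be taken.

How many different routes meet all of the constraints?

5

Need simple routes of exactly 6 moves from 9 to 1 (Manhattan distance 2, so 2 moves are spent on a detour and 2 undoing it).
Enumerating: 9 5 6 7 3 2 1 | 9 10 6 7 3 2 1 | 9 10 11 7 3 2 1 | 9 10 11 7 6 2 1 | 9 10 11 7 6 5 1.
That gives 5 routes.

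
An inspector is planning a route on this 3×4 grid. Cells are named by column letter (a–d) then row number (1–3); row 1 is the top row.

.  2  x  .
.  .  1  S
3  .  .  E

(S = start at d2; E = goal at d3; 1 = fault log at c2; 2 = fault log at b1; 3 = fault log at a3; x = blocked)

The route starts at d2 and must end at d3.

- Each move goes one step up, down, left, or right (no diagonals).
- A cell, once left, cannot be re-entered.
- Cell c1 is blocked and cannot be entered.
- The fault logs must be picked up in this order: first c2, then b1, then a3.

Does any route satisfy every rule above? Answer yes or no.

One route that works: d2 → c2 → b2 → b1 → a1 → a2 → a3 → b3 → c3 → d3.

yes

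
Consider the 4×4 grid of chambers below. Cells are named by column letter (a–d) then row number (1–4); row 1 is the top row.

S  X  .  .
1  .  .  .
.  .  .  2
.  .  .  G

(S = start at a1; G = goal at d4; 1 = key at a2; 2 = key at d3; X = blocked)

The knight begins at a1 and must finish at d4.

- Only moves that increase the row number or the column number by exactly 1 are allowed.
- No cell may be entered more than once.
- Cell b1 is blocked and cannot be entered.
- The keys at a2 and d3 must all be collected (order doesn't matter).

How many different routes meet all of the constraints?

4

A right/down-only route from a1 to d4 makes exactly 3 down-moves and 3 right-moves in some order.
With no other constraints that would be C(6,3) = 20 routes.
A monotone route can only reach the required cells in the order a2, d3, so split there and multiply the segment counts (each segment already excludes blocked cells): a1→a2: 1; a2→d3: 4; d3→d4: 1; product = 4.
That gives 4 routes.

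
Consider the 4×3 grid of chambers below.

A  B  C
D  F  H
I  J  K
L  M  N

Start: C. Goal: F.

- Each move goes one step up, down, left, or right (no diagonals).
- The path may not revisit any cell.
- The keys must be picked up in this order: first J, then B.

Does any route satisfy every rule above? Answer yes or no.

yes

One route that works: C → H → K → J → I → D → A → B → F.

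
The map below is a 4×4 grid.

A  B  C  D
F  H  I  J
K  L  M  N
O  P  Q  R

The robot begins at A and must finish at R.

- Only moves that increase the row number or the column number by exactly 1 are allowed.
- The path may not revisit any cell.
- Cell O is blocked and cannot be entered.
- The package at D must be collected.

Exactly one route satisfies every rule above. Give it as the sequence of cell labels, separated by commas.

Moves only go right or down, so the column and row indices never decrease.
Route from A: right 3 to D, down 3 to R — 6 moves in all.
Check: all required cells visited.

A, B, C, D, J, N, R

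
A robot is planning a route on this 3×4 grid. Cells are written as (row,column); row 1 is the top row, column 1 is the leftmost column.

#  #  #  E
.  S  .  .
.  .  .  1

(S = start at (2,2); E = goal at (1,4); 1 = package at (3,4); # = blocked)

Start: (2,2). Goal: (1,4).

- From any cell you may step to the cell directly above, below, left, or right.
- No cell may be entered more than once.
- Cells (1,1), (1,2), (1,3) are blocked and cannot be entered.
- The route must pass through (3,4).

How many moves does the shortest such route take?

Any route passes through (3,4) somewhere between (2,2) and (1,4). Summing Manhattan distances along the two legs ((2,2) → (3,4) → (1,4)) gives a lower bound of 3 + 2 = 5 moves.
A route of 5 moves achieves this: (2,2) → (3,2) → (3,3) → (3,4) → (2,4) → (1,4).
Since 5 matches the lower bound, it is optimal.

5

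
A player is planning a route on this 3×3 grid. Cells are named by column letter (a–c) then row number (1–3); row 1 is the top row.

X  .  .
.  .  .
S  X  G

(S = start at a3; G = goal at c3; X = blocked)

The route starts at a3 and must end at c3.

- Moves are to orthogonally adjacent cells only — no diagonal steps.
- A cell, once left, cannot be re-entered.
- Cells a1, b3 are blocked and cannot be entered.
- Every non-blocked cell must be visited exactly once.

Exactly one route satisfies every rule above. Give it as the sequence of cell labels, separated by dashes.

Need to visit all 7 open cells exactly once, starting at a3 and ending at c3.
Cell c1 has only two open neighbours (c2 and b1), so the path must pass straight through it: one of those is the cell it's entered from and the other is where it exits.
Route from a3: up to a2, right to b2, up to b1, right to c1, 2× down (reaching c3) — 6 moves in all.
Check: all 7 open cells covered.

a3 - a2 - b2 - b1 - c1 - c2 - c3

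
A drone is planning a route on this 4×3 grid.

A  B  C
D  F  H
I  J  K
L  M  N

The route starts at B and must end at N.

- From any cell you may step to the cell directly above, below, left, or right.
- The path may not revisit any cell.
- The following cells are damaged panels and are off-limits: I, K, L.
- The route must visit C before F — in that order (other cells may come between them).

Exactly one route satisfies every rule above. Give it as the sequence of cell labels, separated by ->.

B -> C -> H -> F -> J -> M -> N

The waypoints must appear in the order C, F, with no cell reused.
Route from B: right to C, down to H, left to F, 2× down (reaching M), right to N — 6 moves in all.
Check: order respected (C at step 1, F at step 3).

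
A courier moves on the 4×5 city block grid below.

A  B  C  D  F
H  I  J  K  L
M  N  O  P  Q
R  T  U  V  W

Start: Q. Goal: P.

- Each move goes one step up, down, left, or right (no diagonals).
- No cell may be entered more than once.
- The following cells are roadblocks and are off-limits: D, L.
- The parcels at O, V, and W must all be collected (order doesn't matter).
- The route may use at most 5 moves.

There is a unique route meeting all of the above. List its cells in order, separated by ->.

Q -> W -> V -> U -> O -> P

Any route must reach O, V, and W and still end at P within 5 moves, so the order of the required stops is forced.
Route from Q: down to W, 2× left (reaching U), up to O, right to P — 5 moves in all.
Check: all required cells visited; 5 ≤ 5 moves.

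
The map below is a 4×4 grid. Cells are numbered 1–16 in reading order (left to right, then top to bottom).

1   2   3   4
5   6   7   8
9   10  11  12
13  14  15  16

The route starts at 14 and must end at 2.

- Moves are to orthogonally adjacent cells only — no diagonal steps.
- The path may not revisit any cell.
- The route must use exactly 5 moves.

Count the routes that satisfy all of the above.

Need simple routes of exactly 5 moves from 14 to 2 (Manhattan distance 3, so 1 moves are spent on a detour and 1 undoing it).
Branch systematically from the start, pruning whenever the remaining move budget drops below the Manhattan distance to 2 or differs from it in parity. Grouping the completions by first move — via 10: 6; via 13: 3; via 15: 3 — and summing: 6 + 3 + 3 = 12.
That gives 12 routes.

12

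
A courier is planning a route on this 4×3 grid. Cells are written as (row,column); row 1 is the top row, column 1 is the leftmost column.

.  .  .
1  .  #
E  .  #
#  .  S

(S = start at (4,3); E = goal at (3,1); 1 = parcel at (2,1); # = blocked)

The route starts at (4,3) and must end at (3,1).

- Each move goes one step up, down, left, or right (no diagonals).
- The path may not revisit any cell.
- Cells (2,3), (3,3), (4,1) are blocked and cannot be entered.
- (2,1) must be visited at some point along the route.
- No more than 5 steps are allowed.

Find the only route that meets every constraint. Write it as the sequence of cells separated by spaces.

Any route must reach (2,1) and still end at (3,1) within 5 moves, so the order of the required stops is forced.
Route from (4,3): left 1 to (4,2), up 2 to (2,2), left 1 to (2,1), down 1 to (3,1) — 5 moves in all.
Check: all required cells visited; 5 ≤ 5 moves.

(4,3) (4,2) (3,2) (2,2) (2,1) (3,1)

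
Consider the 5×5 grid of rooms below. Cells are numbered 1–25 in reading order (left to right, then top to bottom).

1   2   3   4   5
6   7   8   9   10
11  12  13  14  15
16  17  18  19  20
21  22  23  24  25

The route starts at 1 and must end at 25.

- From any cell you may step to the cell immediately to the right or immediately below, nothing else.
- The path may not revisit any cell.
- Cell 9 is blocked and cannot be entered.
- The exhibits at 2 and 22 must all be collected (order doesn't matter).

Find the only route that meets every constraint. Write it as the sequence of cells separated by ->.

1 -> 2 -> 7 -> 12 -> 17 -> 22 -> 23 -> 24 -> 25

Moves only go right or down, so the column and row indices never decrease.
Route from 1: right to 2, 4× down (reaching 22), 3× right (reaching 25) — 8 moves in all.
Check: all required cells visited.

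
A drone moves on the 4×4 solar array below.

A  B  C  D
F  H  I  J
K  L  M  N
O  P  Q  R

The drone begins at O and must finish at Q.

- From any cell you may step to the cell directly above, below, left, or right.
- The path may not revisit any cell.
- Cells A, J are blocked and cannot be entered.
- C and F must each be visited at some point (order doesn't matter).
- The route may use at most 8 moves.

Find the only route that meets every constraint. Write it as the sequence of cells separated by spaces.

O K F H B C I M Q

Any route must reach C and F and still end at Q within 8 moves, so the order of the required stops is forced.
Route from O: up 2 to F, right 1 to H, up 1 to B, right 1 to C, down 3 to Q — 8 moves in all.
Check: all required cells visited; 8 ≤ 8 moves.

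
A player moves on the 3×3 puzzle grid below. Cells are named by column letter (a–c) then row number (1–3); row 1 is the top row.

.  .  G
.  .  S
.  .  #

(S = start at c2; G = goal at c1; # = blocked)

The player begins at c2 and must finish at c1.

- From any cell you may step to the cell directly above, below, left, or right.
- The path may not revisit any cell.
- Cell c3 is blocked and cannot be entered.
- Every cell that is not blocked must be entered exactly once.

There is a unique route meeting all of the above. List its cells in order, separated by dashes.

Need to visit all 8 open cells exactly once, starting at c2 and ending at c1.
Cell a3 has only two open neighbours (a2 and b3), so the path must pass straight through it: one of those is the cell it's entered from and the other is where it exits.
Route from c2: left 1 to b2, down 1 to b3, left 1 to a3, up 2 to a1, right 2 to c1 — 7 moves in all.
Check: all 8 open cells covered.

c2 - b2 - b3 - a3 - a2 - a1 - b1 - c1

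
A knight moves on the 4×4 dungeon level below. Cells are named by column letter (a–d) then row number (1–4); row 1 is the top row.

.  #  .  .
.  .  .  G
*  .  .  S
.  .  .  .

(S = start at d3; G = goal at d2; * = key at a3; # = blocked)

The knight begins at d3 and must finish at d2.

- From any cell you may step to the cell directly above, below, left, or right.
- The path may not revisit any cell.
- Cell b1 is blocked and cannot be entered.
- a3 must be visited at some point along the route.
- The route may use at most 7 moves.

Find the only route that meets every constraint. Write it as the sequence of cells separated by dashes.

The 7-move cap with required stops at a3 leaves no slack for detours.
Route from d3: 3× left (reaching a3), up to a2, 3× right (reaching d2) — 7 moves in all.
Check: all required cells visited; 7 ≤ 7 moves.

d3 - c3 - b3 - a3 - a2 - b2 - c2 - d2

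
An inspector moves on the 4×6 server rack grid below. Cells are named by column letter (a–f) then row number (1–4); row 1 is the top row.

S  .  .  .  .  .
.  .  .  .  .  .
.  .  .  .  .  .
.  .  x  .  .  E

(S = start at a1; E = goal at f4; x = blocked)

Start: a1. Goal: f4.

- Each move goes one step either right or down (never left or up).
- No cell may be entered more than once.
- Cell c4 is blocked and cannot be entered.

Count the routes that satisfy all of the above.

46

A right/down-only route from a1 to f4 makes exactly 3 down-moves and 5 right-moves in some order.
With no other constraints that would be C(8,3) = 56 routes.
Subtract routes through each blocked cell (inclusion–exclusion for overlaps): − through c4: 10 → 46.
That gives 46 routes.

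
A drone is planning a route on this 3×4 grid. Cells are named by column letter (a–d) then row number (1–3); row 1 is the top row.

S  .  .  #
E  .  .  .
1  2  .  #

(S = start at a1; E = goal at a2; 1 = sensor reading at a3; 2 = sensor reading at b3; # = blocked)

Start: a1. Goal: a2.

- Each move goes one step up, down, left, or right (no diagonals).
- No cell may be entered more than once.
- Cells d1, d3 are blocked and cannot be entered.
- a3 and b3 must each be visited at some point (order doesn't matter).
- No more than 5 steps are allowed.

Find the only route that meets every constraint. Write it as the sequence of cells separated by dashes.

a1 - b1 - b2 - b3 - a3 - a2

The 5-move cap with required stops at a3, b3 leaves no slack for detours.
Route from a1: right 1 to b1, down 2 to b3, left 1 to a3, up 1 to a2 — 5 moves in all.
Check: all required cells visited; 5 ≤ 5 moves.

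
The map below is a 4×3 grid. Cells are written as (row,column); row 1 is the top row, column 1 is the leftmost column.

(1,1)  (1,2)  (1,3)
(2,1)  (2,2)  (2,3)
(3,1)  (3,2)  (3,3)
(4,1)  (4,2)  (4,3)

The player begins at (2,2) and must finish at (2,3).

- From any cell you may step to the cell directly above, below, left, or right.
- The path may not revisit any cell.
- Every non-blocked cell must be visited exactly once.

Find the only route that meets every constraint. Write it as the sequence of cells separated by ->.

(2,2) -> (3,2) -> (3,3) -> (4,3) -> (4,2) -> (4,1) -> (3,1) -> (2,1) -> (1,1) -> (1,2) -> (1,3) -> (2,3)

Need to visit all 12 open cells exactly once, starting at (2,2) and ending at (2,3).
Cell (1,3) has only two open neighbours ((2,3) and (1,2)), so the path must pass straight through it: one of those is the cell it's entered from and the other is where it exits.
Route from (2,2): down to (3,2), right to (3,3), down to (4,3), 2× left (reaching (4,1)), 3× up (reaching (1,1)), 2× right (reaching (1,3)), down to (2,3) — 11 moves in all.
Check: all 12 open cells covered.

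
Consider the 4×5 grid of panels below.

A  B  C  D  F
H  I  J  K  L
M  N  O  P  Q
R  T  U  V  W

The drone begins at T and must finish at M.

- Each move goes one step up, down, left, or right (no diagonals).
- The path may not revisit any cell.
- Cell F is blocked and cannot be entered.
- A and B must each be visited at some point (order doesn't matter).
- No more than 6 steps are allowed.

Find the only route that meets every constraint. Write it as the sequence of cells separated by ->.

The budget equals the shortest possible length, so every move has to be on a shortest route through the required cells.
Route from T: up 3 to B, left 1 to A, down 2 to M — 6 moves in all.
Check: all required cells visited; 6 ≤ 6 moves.

T -> N -> I -> B -> A -> H -> M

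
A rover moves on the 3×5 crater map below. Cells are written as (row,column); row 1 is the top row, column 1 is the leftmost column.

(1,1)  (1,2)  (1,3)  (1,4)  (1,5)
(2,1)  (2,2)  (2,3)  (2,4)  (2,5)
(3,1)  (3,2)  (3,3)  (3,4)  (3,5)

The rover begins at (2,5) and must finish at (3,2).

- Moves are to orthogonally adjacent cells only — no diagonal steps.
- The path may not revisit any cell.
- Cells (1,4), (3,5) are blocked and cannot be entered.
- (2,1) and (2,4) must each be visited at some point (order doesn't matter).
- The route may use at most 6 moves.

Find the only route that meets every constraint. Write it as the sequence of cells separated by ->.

Any route must reach (2,1) and (2,4) and still end at (3,2) within 6 moves, so the order of the required stops is forced.
Route from (2,5): left 4 to (2,1), down 1 to (3,1), right 1 to (3,2) — 6 moves in all.
Check: all required cells visited; 6 ≤ 6 moves.

(2,5) -> (2,4) -> (2,3) -> (2,2) -> (2,1) -> (3,1) -> (3,2)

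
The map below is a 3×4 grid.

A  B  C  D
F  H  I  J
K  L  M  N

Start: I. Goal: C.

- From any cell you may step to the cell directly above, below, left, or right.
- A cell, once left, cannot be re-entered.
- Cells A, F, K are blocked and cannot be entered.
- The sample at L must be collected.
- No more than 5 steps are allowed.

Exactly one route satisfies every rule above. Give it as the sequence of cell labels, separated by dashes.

Any route must reach L and still end at C within 5 moves, so the order of the required stops is forced.
Route from I: down 1 to M, left 1 to L, up 2 to B, right 1 to C — 5 moves in all.
Check: all required cells visited; 5 ≤ 5 moves.

I - M - L - H - B - C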